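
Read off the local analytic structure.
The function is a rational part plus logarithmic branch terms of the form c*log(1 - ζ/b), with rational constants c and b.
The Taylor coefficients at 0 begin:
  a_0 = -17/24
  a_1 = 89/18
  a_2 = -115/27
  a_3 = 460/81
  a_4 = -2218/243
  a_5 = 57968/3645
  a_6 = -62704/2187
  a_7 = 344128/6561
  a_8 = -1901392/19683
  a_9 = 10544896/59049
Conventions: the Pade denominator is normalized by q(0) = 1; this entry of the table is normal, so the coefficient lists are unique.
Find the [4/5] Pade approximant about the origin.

The Pade approximant has numerator coefficients [-17/24, 6195948/4423313, 392135791/26539878, 1953944590/92889573, 1804365947/278668719]; denominator coefficients [1, 66387716/13269939, 35605820/4423313, 137087040/30963191, 54381176/92889573, -304928/22116565].

Taylor coefficients needed (read off): a_0 = -17/24, a_1 = 89/18, a_2 = -115/27, a_3 = 460/81, a_4 = -2218/243, a_5 = 57968/3645, a_6 = -62704/2187, a_7 = 344128/6561, a_8 = -1901392/19683, a_9 = 10544896/59049.
Write the denominator as Q(ζ) = 1 + q1*ζ + q2*ζ^2 + q3*ζ^3 + q4*ζ^4 + q5*ζ^5. Requiring Q*f - P = O(ζ^10) with deg P <= 4 kills the coefficients of ζ^5..ζ^9 in Q*f:
  ζ^5: a_5 + q1*a_4 + q2*a_3 + q3*a_2 + q4*a_1 + q5*a_0 = 0, i.e. 57968/3645 + (-2218/243)*q1 + (460/81)*q2 + (-115/27)*q3 + (89/18)*q4 + (-17/24)*q5 = 0.
  ζ^6: a_6 + q1*a_5 + q2*a_4 + q3*a_3 + q4*a_2 + q5*a_1 = 0, i.e. -62704/2187 + (57968/3645)*q1 + (-2218/243)*q2 + (460/81)*q3 + (-115/27)*q4 + (89/18)*q5 = 0.
  ζ^7: a_7 + q1*a_6 + q2*a_5 + q3*a_4 + q4*a_3 + q5*a_2 = 0, i.e. 344128/6561 + (-62704/2187)*q1 + (57968/3645)*q2 + (-2218/243)*q3 + (460/81)*q4 + (-115/27)*q5 = 0.
  ζ^8: a_8 + q1*a_7 + q2*a_6 + q3*a_5 + q4*a_4 + q5*a_3 = 0, i.e. -1901392/19683 + (344128/6561)*q1 + (-62704/2187)*q2 + (57968/3645)*q3 + (-2218/243)*q4 + (460/81)*q5 = 0.
  ζ^9: a_9 + q1*a_8 + q2*a_7 + q3*a_6 + q4*a_5 + q5*a_4 = 0, i.e. 10544896/59049 + (-1901392/19683)*q1 + (344128/6561)*q2 + (-62704/2187)*q3 + (57968/3645)*q4 + (-2218/243)*q5 = 0.
Solving this linear system: q1 = 66387716/13269939, q2 = 35605820/4423313, q3 = 137087040/30963191, q4 = 54381176/92889573, q5 = -304928/22116565.
The numerator is Q*f truncated at degree 4: P0 = a_0 = -17/24; P1 = a_1 + q1*a_0 = 6195948/4423313; P2 = a_2 + q1*a_1 + q2*a_0 = 392135791/26539878; P3 = a_3 + q1*a_2 + q2*a_1 + q3*a_0 = 1953944590/92889573; P4 = a_4 + q1*a_3 + q2*a_2 + q3*a_1 + q4*a_0 = 1804365947/278668719.


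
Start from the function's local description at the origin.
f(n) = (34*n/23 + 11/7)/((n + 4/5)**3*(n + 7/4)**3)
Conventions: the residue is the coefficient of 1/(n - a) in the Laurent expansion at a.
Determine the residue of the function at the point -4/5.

The residue is -968640000/398651939.

At the order-3 pole -4/5 set g(n) = (n - (-4/5))^3*f(n) = (34*n/23 + 11/7)/(n + 7/4)**3.
Order-3 pole: residue = g''(a)/2; g''(-4/5) = -1937280000/398651939, so the residue is -968640000/398651939.


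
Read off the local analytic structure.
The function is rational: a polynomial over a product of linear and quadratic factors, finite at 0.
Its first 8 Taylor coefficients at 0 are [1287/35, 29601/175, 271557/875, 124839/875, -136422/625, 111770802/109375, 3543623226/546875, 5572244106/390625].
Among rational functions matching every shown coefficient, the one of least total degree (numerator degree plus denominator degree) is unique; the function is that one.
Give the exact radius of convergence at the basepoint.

No rational of total degree below 5 reproduces all 8 coefficients; solving the [0/5] Pade equations on them gives f(δ) = -13/(7*(δ - 5/11)*(δ**2 - 2*δ/5 + 1/3)**2), whose expansion matches every shown term.
Denominator factor (δ**2 - 2*δ/5 + 1/3)^2: discriminant -88/75, complex-conjugate roots (1/5) + ((1/15)*sqrt(66))*i and (1/5) - ((1/15)*sqrt(66))*i; poles of order 2, moduli (1/3)*sqrt(3) and (1/3)*sqrt(3).
Denominator factor (δ - 5/11): pole of order 1 at 5/11, modulus 5/11.
The radius of convergence is the smallest modulus among the singular points: 5/11.

The radius of convergence is 5/11.


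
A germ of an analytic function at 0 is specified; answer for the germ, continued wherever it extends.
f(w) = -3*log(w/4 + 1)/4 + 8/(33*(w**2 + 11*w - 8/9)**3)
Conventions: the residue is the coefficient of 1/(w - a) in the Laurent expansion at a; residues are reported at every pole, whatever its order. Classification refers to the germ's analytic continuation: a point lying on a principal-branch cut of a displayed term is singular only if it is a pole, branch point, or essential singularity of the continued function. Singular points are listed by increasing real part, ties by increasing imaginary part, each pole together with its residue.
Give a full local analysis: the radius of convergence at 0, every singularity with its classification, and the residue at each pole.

Denominator factor (w**2 + 11*w - 8/9)^3: discriminant 1121/9, real irrational roots -11/2 + (1/6)*sqrt(1121) and -11/2 - (1/6)*sqrt(1121); poles of order 3, moduli -11/2 + (1/6)*sqrt(1121) and 11/2 + (1/6)*sqrt(1121).
Branch term (-3/4)*log(1 - w/(-4)): its argument vanishes at w = -4, a logarithmic branch point, modulus 4.
The radius of convergence is the smallest modulus among the singular points: -11/2 + (1/6)*sqrt(1121).
The branch term is analytic at -11/2 - (1/6)*sqrt(1121) and contributes nothing to the residue; only the rational part matters.
The factor w**2 + 11*w - 8/9 splits as (w - a)(w - a') with a = -11/2 - (1/6)*sqrt(1121), a' = -11/2 + (1/6)*sqrt(1121). At the order-3 pole a set g(w) = (w - a)^3*(rational part) = [8/33] / (w - a')^3.
Order-3 pole: residue = g''(a)/2; g''(-11/2 - (1/6)*sqrt(1121)) = -(7776/15495640171)*sqrt(1121), so the residue is -(3888/15495640171)*sqrt(1121).
The branch term is analytic at -11/2 + (1/6)*sqrt(1121) and contributes nothing to the residue; only the rational part matters.
The factor w**2 + 11*w - 8/9 splits as (w - a)(w - a') with a = -11/2 + (1/6)*sqrt(1121), a' = -11/2 - (1/6)*sqrt(1121). At the order-3 pole a set g(w) = (w - a)^3*(rational part) = [8/33] / (w - a')^3.
Order-3 pole: residue = g''(a)/2; g''(-11/2 + (1/6)*sqrt(1121)) = (7776/15495640171)*sqrt(1121), so the residue is (3888/15495640171)*sqrt(1121).
List the singular points by increasing real part (a conjugate pair: the negative imaginary part first).

Radius of convergence at 0: -11/2 + (1/6)*sqrt(1121).
At -11/2 - (1/6)*sqrt(1121): a pole of order 3; residue -(3888/15495640171)*sqrt(1121).
At -4: a logarithmic branch point.
At -11/2 + (1/6)*sqrt(1121): a pole of order 3; residue (3888/15495640171)*sqrt(1121).


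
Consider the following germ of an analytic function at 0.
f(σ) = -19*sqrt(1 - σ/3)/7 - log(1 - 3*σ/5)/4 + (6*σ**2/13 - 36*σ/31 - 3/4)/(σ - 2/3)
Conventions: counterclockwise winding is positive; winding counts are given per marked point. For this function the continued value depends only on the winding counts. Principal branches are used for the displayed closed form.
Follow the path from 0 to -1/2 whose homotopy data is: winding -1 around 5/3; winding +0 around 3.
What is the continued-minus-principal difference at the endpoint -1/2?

The rational part is single-valued and drops out of the difference; each branch term changes only by its own monodromy.
(-1/4)*log(1 - σ/(5/3)): each positive loop around 5/3 adds 2*pi*i to the log, so winding -1 contributes (-1/4)*(-1)*2*pi*i = (1/2)*pi*i.
(-19/7)*sqrt(1 - σ/(3)): winding +0 is even, the square root returns to the same sheet, contribution 0.
Summing the contributions at σ = -1/2 gives (1/2)*pi*i.

Continued minus principal equals (1/2)*pi*i.


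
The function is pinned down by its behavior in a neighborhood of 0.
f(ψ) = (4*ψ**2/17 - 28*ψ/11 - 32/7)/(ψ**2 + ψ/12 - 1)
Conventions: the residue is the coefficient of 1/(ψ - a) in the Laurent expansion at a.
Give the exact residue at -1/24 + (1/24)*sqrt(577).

The residue is -1439/1122 - (23447/266574)*sqrt(577).

The factor ψ**2 + ψ/12 - 1 splits as (ψ - a)(ψ - a') with a = -1/24 + (1/24)*sqrt(577), a' = -1/24 - (1/24)*sqrt(577). At the order-1 pole a set g(ψ) = (ψ - a)*f(ψ) = [4*ψ**2/17 - 28*ψ/11 - 32/7] / (ψ - a').
Simple pole: residue = g(a) at a = -1/24 + (1/24)*sqrt(577), which is -1439/1122 - (23447/266574)*sqrt(577).


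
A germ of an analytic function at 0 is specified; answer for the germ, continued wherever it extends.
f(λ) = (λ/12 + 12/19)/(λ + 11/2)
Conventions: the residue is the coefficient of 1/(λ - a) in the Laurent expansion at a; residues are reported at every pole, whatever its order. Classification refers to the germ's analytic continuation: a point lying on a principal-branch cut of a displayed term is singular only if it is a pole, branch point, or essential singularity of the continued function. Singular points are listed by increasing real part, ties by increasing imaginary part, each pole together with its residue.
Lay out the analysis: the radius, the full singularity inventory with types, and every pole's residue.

Radius of convergence at 0: 11/2.
At -11/2: a pole of order 1; residue 79/456.

Denominator factor (λ + 11/2): pole of order 1 at -11/2, modulus 11/2.
The radius of convergence is the smallest modulus among the singular points: 11/2.
At the order-1 pole -11/2 set g(λ) = (λ - (-11/2))*f(λ) = λ/12 + 12/19.
Simple pole: residue = g(a) at a = -11/2, which is 79/456.


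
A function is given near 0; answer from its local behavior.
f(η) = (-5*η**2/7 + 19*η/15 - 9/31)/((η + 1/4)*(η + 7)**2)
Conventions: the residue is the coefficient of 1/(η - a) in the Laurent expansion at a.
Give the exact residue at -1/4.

At the order-1 pole -1/4 set g(η) = (η - (-1/4))*f(η) = (-5*η**2/7 + 19*η/15 - 9/31)/(η + 7)**2.
Simple pole: residue = g(a) at a = -1/4, which is -33937/2372895.

The residue is -33937/2372895.


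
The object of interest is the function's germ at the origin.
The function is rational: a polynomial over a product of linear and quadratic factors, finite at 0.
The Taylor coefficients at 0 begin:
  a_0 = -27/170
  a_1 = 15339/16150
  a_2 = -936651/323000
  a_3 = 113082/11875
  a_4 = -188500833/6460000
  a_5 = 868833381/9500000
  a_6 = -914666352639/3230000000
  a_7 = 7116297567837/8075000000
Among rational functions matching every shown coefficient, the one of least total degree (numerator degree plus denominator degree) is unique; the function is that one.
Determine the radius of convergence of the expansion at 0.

The radius of convergence is 11/4 - (1/12)*sqrt(849).

No rational of total degree below 5 reproduces all 8 coefficients; solving the [1/4] Pade equations on them gives f(β) = (9/34 - 17*β/19)/((β**2 + 7*β/10 - 1)*(β**2 + 11*β/2 + 5/3)), whose expansion matches every shown term.
Denominator factor (β**2 + 11*β/2 + 5/3): discriminant 283/12, real irrational roots -11/4 + (1/12)*sqrt(849) and -11/4 - (1/12)*sqrt(849); poles of order 1, moduli 11/4 - (1/12)*sqrt(849) and 11/4 + (1/12)*sqrt(849).
Denominator factor (β**2 + 7*β/10 - 1): discriminant 449/100, real irrational roots -7/20 + (1/20)*sqrt(449) and -7/20 - (1/20)*sqrt(449); poles of order 1, moduli -7/20 + (1/20)*sqrt(449) and 7/20 + (1/20)*sqrt(449).
The radius of convergence is the smallest modulus among the singular points: 11/4 - (1/12)*sqrt(849).


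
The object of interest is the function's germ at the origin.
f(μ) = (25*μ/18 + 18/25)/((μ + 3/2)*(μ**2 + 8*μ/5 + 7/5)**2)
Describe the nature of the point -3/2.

The denominator factor μ + 3/2 vanishes at -3/2 and appears to the power 1; the numerator there equals -409/300, nonzero, and no other factor vanishes.
Hence a pole whose order is the multiplicity, 1.

The point is a pole of order 1.


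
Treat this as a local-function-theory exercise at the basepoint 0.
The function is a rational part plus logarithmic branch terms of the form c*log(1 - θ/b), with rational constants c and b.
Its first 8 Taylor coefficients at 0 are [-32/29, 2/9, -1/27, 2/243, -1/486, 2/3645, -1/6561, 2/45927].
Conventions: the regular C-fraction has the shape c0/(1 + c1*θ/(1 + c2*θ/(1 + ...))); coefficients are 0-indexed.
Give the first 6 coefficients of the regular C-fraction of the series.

The regular C-fraction coefficients are [-32/29, 29/144, -5/144, -4/15, 13/30, 2/117].

Taylor coefficients (read off): a_0 = -32/29, a_1 = 2/9, a_2 = -1/27, a_3 = 2/243, a_4 = -1/486, a_5 = 2/3645.
c0 = a_0 = -32/29. Peel one level at a time: if S = 1 + c*θ/S' with S'(0) = 1, then c is the θ-coefficient of S and S' = c*θ/(S - 1).
S_1 = c0/f = 1 + (29/144)*θ + (145/20736)*θ^2 + ...; c1 = 29/144.
S_2 = c1*θ/(S_1 - 1) = 1 + (-5/144)*θ + (-1/108)*θ^2 + ...; c2 = -5/144.
S_3 = c2*θ/(S_2 - 1) = 1 + (-4/15)*θ + (26/225)*θ^2 + ...; c3 = -4/15.
S_4 = c3*θ/(S_3 - 1) = 1 + (13/30)*θ + (-1/135)*θ^2 + ...; c4 = 13/30.
S_5 = c4*θ/(S_4 - 1) = 1 + (2/117)*θ + ...; c5 = 2/117.


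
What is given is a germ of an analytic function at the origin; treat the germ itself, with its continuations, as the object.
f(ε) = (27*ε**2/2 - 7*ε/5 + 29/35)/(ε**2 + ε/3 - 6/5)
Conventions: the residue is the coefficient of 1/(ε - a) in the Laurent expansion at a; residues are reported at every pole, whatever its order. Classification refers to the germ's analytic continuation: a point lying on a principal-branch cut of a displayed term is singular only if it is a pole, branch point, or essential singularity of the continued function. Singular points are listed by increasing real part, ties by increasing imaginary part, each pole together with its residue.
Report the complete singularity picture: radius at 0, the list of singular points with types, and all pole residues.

Radius of convergence at 0: -1/6 + (1/30)*sqrt(1105).
At -1/6 - (1/30)*sqrt(1105): a pole of order 1; residue -59/20 - (89/364)*sqrt(1105).
At -1/6 + (1/30)*sqrt(1105): a pole of order 1; residue -59/20 + (89/364)*sqrt(1105).

Denominator factor (ε**2 + ε/3 - 6/5): discriminant 221/45, real irrational roots -1/6 + (1/30)*sqrt(1105) and -1/6 - (1/30)*sqrt(1105); poles of order 1, moduli -1/6 + (1/30)*sqrt(1105) and 1/6 + (1/30)*sqrt(1105).
The radius of convergence is the smallest modulus among the singular points: -1/6 + (1/30)*sqrt(1105).
The factor ε**2 + ε/3 - 6/5 splits as (ε - a)(ε - a') with a = -1/6 - (1/30)*sqrt(1105), a' = -1/6 + (1/30)*sqrt(1105). At the order-1 pole a set g(ε) = (ε - a)*f(ε) = [27*ε**2/2 - 7*ε/5 + 29/35] / (ε - a').
Simple pole: residue = g(a) at a = -1/6 - (1/30)*sqrt(1105), which is -59/20 - (89/364)*sqrt(1105).
The factor ε**2 + ε/3 - 6/5 splits as (ε - a)(ε - a') with a = -1/6 + (1/30)*sqrt(1105), a' = -1/6 - (1/30)*sqrt(1105). At the order-1 pole a set g(ε) = (ε - a)*f(ε) = [27*ε**2/2 - 7*ε/5 + 29/35] / (ε - a').
Simple pole: residue = g(a) at a = -1/6 + (1/30)*sqrt(1105), which is -59/20 + (89/364)*sqrt(1105).
List the singular points by increasing real part (a conjugate pair: the negative imaginary part first).


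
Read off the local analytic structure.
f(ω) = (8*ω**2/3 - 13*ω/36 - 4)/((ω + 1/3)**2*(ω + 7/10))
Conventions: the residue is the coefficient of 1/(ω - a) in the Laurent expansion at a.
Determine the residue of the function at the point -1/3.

At the order-2 pole -1/3 set g(ω) = (ω - (-1/3))^2*f(ω) = (8*ω**2/3 - 13*ω/36 - 4)/(ω + 7/10).
Order-2 pole: residue = g'(a); g'(-1/3) = 15115/726, so the residue is 15115/726.

The residue is 15115/726.


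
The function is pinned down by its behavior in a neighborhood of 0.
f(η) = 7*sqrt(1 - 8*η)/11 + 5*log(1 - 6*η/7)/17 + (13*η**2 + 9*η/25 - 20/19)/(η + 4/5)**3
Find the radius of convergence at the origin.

Denominator factor (η + 4/5)^3: pole of order 3 at -4/5, modulus 4/5.
Branch term (5/17)*log(1 - η/(7/6)): its argument vanishes at η = 7/6, a logarithmic branch point, modulus 7/6.
Branch term (7/11)*sqrt(1 - η/(1/8)): its argument vanishes at η = 1/8, a square-root branch point, modulus 1/8.
The radius of convergence is the smallest modulus among the singular points: 1/8.

The radius of convergence is 1/8.


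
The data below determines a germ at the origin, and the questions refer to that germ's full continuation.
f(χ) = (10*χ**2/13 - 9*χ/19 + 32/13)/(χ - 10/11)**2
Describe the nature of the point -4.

The point is a regular point.

Denominator factors: χ - 10/11 = -54/11 at χ = -4 — none vanishes.
So the germ continues analytically to -4.


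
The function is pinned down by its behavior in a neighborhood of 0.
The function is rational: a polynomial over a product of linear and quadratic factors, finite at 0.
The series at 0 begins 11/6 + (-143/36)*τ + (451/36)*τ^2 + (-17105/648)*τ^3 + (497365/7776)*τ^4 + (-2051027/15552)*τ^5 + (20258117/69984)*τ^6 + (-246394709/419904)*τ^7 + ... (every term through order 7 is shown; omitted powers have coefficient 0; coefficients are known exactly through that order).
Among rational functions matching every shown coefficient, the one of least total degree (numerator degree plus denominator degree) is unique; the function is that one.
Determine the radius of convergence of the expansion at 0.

No rational of total degree below 3 reproduces all 8 coefficients; solving the [0/3] Pade equations on them gives f(τ) = -4/(11*(τ - 2/3)*(τ + 6/11)**2), whose expansion matches every shown term.
Denominator factor (τ + 6/11)^2: pole of order 2 at -6/11, modulus 6/11.
Denominator factor (τ - 2/3): pole of order 1 at 2/3, modulus 2/3.
The radius of convergence is the smallest modulus among the singular points: 6/11.

The radius of convergence is 6/11.


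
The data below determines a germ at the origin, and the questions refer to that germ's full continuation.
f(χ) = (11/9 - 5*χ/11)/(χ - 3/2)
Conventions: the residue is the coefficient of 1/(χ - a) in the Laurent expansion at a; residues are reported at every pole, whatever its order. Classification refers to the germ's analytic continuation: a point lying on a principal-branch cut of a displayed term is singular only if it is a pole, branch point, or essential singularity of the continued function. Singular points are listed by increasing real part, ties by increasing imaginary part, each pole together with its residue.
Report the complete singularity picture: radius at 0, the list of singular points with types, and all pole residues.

Denominator factor (χ - 3/2): pole of order 1 at 3/2, modulus 3/2.
The radius of convergence is the smallest modulus among the singular points: 3/2.
At the order-1 pole 3/2 set g(χ) = (χ - (3/2))*f(χ) = 11/9 - 5*χ/11.
Simple pole: residue = g(a) at a = 3/2, which is 107/198.

Radius of convergence at 0: 3/2.
At 3/2: a pole of order 1; residue 107/198.


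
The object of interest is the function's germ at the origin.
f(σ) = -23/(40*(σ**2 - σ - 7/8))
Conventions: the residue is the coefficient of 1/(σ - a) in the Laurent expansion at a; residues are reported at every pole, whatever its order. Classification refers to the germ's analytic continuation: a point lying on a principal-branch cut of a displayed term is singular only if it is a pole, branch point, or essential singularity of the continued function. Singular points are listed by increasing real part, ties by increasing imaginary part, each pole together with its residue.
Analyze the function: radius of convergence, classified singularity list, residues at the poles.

Radius of convergence at 0: -1/2 + (3/4)*sqrt(2).
At 1/2 - (3/4)*sqrt(2): a pole of order 1; residue (23/120)*sqrt(2).
At 1/2 + (3/4)*sqrt(2): a pole of order 1; residue -(23/120)*sqrt(2).

Denominator factor (σ**2 - σ - 7/8): discriminant 9/2, real irrational roots 1/2 + (3/4)*sqrt(2) and 1/2 - (3/4)*sqrt(2); poles of order 1, moduli 1/2 + (3/4)*sqrt(2) and -1/2 + (3/4)*sqrt(2).
The radius of convergence is the smallest modulus among the singular points: -1/2 + (3/4)*sqrt(2).
The factor σ**2 - σ - 7/8 splits as (σ - a)(σ - a') with a = 1/2 - (3/4)*sqrt(2), a' = 1/2 + (3/4)*sqrt(2). At the order-1 pole a set g(σ) = (σ - a)*f(σ) = [-23/40] / (σ - a').
Simple pole: residue = g(a) at a = 1/2 - (3/4)*sqrt(2), which is (23/120)*sqrt(2).
The factor σ**2 - σ - 7/8 splits as (σ - a)(σ - a') with a = 1/2 + (3/4)*sqrt(2), a' = 1/2 - (3/4)*sqrt(2). At the order-1 pole a set g(σ) = (σ - a)*f(σ) = [-23/40] / (σ - a').
Simple pole: residue = g(a) at a = 1/2 + (3/4)*sqrt(2), which is -(23/120)*sqrt(2).
List the singular points by increasing real part (a conjugate pair: the negative imaginary part first).


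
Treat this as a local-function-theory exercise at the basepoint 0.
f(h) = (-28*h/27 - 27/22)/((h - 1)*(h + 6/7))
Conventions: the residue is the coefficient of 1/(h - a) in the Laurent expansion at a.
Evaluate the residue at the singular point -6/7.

The residue is 469/2574.

At the order-1 pole -6/7 set g(h) = (h - (-6/7))*f(h) = (-28*h/27 - 27/22)/(h - 1).
Simple pole: residue = g(a) at a = -6/7, which is 469/2574.


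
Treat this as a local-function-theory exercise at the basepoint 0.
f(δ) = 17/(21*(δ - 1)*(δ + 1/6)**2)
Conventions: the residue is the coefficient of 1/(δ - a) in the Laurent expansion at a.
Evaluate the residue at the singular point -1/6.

At the order-2 pole -1/6 set g(δ) = (δ - (-1/6))^2*f(δ) = 17/(21*(δ - 1)).
Order-2 pole: residue = g'(a); g'(-1/6) = -204/343, so the residue is -204/343.

The residue is -204/343.


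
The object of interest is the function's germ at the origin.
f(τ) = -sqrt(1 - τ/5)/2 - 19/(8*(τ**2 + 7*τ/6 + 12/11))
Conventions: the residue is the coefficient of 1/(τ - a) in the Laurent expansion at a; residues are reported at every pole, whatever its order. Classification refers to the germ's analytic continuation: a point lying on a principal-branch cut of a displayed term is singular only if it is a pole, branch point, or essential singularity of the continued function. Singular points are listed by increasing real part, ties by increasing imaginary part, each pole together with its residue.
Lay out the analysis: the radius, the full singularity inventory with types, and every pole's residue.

Radius of convergence at 0: (2/11)*sqrt(33).
At (-7/12) - ((1/132)*sqrt(13079))*i: a pole of order 1; residue -((57/4756)*sqrt(13079))*i.
At (-7/12) + ((1/132)*sqrt(13079))*i: a pole of order 1; residue ((57/4756)*sqrt(13079))*i.
At 5: an algebraic (square-root) branch point.

Denominator factor (τ**2 + 7*τ/6 + 12/11): discriminant -1189/396, complex-conjugate roots (-7/12) + ((1/132)*sqrt(13079))*i and (-7/12) - ((1/132)*sqrt(13079))*i; poles of order 1, moduli (2/11)*sqrt(33) and (2/11)*sqrt(33).
Branch term (-1/2)*sqrt(1 - τ/(5)): its argument vanishes at τ = 5, a square-root branch point, modulus 5.
The radius of convergence is the smallest modulus among the singular points: (2/11)*sqrt(33).
The branch term is analytic at (-7/12) - ((1/132)*sqrt(13079))*i and contributes nothing to the residue; only the rational part matters.
The factor τ**2 + 7*τ/6 + 12/11 splits as (τ - a)(τ - a') with a = (-7/12) - ((1/132)*sqrt(13079))*i, a' = (-7/12) + ((1/132)*sqrt(13079))*i. At the order-1 pole a set g(τ) = (τ - a)*(rational part) = [-19/8] / (τ - a').
Simple pole: residue = g(a) at a = (-7/12) - ((1/132)*sqrt(13079))*i, which is -((57/4756)*sqrt(13079))*i.
The branch term is analytic at (-7/12) + ((1/132)*sqrt(13079))*i and contributes nothing to the residue; only the rational part matters.
The factor τ**2 + 7*τ/6 + 12/11 splits as (τ - a)(τ - a') with a = (-7/12) + ((1/132)*sqrt(13079))*i, a' = (-7/12) - ((1/132)*sqrt(13079))*i. At the order-1 pole a set g(τ) = (τ - a)*(rational part) = [-19/8] / (τ - a').
Simple pole: residue = g(a) at a = (-7/12) + ((1/132)*sqrt(13079))*i, which is ((57/4756)*sqrt(13079))*i.
List the singular points by increasing real part (a conjugate pair: the negative imaginary part first).


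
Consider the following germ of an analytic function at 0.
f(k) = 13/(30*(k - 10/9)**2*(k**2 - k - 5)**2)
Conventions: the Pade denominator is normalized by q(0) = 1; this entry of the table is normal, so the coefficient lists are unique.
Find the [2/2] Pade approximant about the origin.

The Pade approximant has numerator coefficients [351/25000, 3435237/826062500, 67270203/8260625000]; denominator coefficients [1, -14589/13217, -138319/1321700].

Taylor coefficients needed (expand at 0): a_0 = 351/25000, a_1 = 2457/125000, a_2 = 78273/2500000, a_3 = 57213/1562500, a_4 = 10923471/250000000.
Write the denominator as Q(k) = 1 + q1*k + q2*k^2. Requiring Q*f - P = O(k^5) with deg P <= 2 kills the coefficients of k^3..k^4 in Q*f:
  k^3: a_3 + q1*a_2 + q2*a_1 = 0, i.e. 57213/1562500 + (78273/2500000)*q1 + (2457/125000)*q2 = 0.
  k^4: a_4 + q1*a_3 + q2*a_2 = 0, i.e. 10923471/250000000 + (57213/1562500)*q1 + (78273/2500000)*q2 = 0.
Solving this linear system: q1 = -14589/13217, q2 = -138319/1321700.
The numerator is Q*f truncated at degree 2: P0 = a_0 = 351/25000; P1 = a_1 + q1*a_0 = 3435237/826062500; P2 = a_2 + q1*a_1 + q2*a_0 = 67270203/8260625000.


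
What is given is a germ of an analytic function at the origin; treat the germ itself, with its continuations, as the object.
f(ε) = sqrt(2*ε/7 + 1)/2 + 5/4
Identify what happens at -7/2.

The point is an algebraic (square-root) branch point.

The term (1/2)*sqrt(1 - ε/(-7/2)) has argument 1 - -7/2/(-7/2) = 0 at -7/2: a square-root (algebraic, two-sheeted) branch point; the remaining terms are analytic or single-valued there.


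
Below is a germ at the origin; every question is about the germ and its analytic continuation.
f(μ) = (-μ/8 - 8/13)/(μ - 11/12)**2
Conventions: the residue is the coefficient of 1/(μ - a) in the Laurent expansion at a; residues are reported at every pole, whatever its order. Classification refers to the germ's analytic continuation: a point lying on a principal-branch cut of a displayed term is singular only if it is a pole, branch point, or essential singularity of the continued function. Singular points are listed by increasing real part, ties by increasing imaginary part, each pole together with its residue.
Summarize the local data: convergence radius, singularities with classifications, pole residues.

Radius of convergence at 0: 11/12.
At 11/12: a pole of order 2; residue -1/8.

Denominator factor (μ - 11/12)^2: pole of order 2 at 11/12, modulus 11/12.
The radius of convergence is the smallest modulus among the singular points: 11/12.
At the order-2 pole 11/12 set g(μ) = (μ - (11/12))^2*f(μ) = -μ/8 - 8/13.
Order-2 pole: residue = g'(a); g'(11/12) = -1/8, so the residue is -1/8.


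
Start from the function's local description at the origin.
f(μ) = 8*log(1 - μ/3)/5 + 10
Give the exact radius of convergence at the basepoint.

The radius of convergence is 3.

Branch term (8/5)*log(1 - μ/(3)): its argument vanishes at μ = 3, a logarithmic branch point, modulus 3.
The radius of convergence is the smallest modulus among the singular points: 3.


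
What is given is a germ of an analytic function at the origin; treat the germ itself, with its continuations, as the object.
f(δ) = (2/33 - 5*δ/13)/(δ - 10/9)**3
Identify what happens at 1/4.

The point is a regular point.

Denominator factors: δ - 10/9 = -31/36 at δ = 1/4 — none vanishes.
So the germ continues analytically to 1/4.


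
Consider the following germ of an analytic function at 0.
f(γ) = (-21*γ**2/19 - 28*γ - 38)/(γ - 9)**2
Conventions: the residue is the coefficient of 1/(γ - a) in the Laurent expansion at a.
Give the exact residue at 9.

The residue is -910/19.

At the order-2 pole 9 set g(γ) = (γ - (9))^2*f(γ) = -21*γ**2/19 - 28*γ - 38.
Order-2 pole: residue = g'(a); g'(9) = -910/19, so the residue is -910/19.


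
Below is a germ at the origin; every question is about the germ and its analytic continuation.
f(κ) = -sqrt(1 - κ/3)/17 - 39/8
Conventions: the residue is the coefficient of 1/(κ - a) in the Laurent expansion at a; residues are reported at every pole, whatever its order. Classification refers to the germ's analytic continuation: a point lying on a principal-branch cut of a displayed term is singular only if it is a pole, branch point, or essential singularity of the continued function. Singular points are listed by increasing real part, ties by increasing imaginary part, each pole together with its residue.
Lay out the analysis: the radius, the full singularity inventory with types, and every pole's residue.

Radius of convergence at 0: 3.
At 3: an algebraic (square-root) branch point.

Branch term (-1/17)*sqrt(1 - κ/(3)): its argument vanishes at κ = 3, a square-root branch point, modulus 3.
The radius of convergence is the smallest modulus among the singular points: 3.


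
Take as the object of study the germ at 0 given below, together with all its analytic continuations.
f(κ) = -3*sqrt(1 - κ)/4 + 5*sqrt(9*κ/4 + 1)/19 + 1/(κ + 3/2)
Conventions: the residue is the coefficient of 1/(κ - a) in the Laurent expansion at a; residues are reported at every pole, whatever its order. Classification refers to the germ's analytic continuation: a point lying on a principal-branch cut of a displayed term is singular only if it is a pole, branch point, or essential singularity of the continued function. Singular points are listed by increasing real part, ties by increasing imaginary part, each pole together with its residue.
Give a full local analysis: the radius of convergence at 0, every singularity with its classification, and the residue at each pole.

Denominator factor (κ + 3/2): pole of order 1 at -3/2, modulus 3/2.
Branch term (5/19)*sqrt(1 - κ/(-4/9)): its argument vanishes at κ = -4/9, a square-root branch point, modulus 4/9.
Branch term (-3/4)*sqrt(1 - κ/(1)): its argument vanishes at κ = 1, a square-root branch point, modulus 1.
The radius of convergence is the smallest modulus among the singular points: 4/9.
The branch terms are analytic at -3/2 and contribute nothing to the residue; only the rational part matters.
At the order-1 pole -3/2 set g(κ) = (κ - (-3/2))*(rational part) = 1.
Simple pole: residue = g(a) at a = -3/2, which is 1.
List the singular points by increasing real part (a conjugate pair: the negative imaginary part first).

Radius of convergence at 0: 4/9.
At -3/2: a pole of order 1; residue 1.
At -4/9: an algebraic (square-root) branch point.
At 1: an algebraic (square-root) branch point.


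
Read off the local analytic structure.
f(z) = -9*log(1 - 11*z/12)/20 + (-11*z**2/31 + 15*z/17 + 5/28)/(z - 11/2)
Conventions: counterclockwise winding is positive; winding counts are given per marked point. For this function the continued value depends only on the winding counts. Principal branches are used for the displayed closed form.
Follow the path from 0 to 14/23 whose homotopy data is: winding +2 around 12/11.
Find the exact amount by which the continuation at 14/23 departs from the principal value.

The rational part is single-valued and drops out of the difference; each branch term changes only by its own monodromy.
(-9/20)*log(1 - z/(12/11)): each positive loop around 12/11 adds 2*pi*i to the log, so winding +2 contributes (-9/20)*(2)*2*pi*i = -(9/5)*pi*i.
Summing the contributions at z = 14/23 gives -(9/5)*pi*i.

Continued minus principal equals -(9/5)*pi*i.


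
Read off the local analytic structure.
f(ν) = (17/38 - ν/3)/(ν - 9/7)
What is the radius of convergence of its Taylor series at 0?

Denominator factor (ν - 9/7): pole of order 1 at 9/7, modulus 9/7.
The radius of convergence is the smallest modulus among the singular points: 9/7.

The radius of convergence is 9/7.


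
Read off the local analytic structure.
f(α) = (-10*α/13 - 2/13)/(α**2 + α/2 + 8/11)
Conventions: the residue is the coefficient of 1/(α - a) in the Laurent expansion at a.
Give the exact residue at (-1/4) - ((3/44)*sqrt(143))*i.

The residue is (-5/13) + ((1/507)*sqrt(143))*i.

The factor α**2 + α/2 + 8/11 splits as (α - a)(α - a') with a = (-1/4) - ((3/44)*sqrt(143))*i, a' = (-1/4) + ((3/44)*sqrt(143))*i. At the order-1 pole a set g(α) = (α - a)*f(α) = [-10*α/13 - 2/13] / (α - a').
Simple pole: residue = g(a) at a = (-1/4) - ((3/44)*sqrt(143))*i, which is (-5/13) + ((1/507)*sqrt(143))*i.


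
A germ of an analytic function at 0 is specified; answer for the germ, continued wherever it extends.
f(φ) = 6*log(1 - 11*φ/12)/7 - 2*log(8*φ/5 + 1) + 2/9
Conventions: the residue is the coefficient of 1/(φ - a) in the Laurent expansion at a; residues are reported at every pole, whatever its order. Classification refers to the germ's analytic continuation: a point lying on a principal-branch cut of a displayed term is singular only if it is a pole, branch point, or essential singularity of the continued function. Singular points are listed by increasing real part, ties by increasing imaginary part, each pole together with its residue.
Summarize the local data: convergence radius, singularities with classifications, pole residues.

Branch term (-2)*log(1 - φ/(-5/8)): its argument vanishes at φ = -5/8, a logarithmic branch point, modulus 5/8.
Branch term (6/7)*log(1 - φ/(12/11)): its argument vanishes at φ = 12/11, a logarithmic branch point, modulus 12/11.
The radius of convergence is the smallest modulus among the singular points: 5/8.
List the singular points by increasing real part (a conjugate pair: the negative imaginary part first).

Radius of convergence at 0: 5/8.
At -5/8: a logarithmic branch point.
At 12/11: a logarithmic branch point.


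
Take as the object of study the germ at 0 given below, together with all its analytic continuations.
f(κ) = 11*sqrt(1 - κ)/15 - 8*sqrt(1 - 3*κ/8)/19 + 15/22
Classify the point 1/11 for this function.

The point is a regular point.

There is no denominator, hence no pole anywhere.
Branch term sqrt(1 - κ/(1)): argument at 1/11 is 10/11, nonzero, so 1/11 is not its branch point (a point on a principal cut is still regular for the continued germ).
Branch term sqrt(1 - κ/(8/3)): argument at 1/11 is 85/88, nonzero, so 1/11 is not its branch point (a point on a principal cut is still regular for the continued germ).
So the germ continues analytically to 1/11.


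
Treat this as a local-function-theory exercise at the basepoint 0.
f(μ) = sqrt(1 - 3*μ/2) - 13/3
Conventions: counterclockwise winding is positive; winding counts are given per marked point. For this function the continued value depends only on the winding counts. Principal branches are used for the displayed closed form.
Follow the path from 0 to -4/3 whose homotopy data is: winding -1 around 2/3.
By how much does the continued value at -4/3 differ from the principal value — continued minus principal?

The rational part is single-valued and drops out of the difference; each branch term changes only by its own monodromy.
(1)*sqrt(1 - μ/(2/3)): winding -1 is odd, the square root flips sign, contributing -2*(1)*sqrt(1 - (-4/3)/(2/3)) = -2*(1)*sqrt(3) = -(2)*sqrt(3).
Summing the contributions at μ = -4/3 gives -(2)*sqrt(3).

Continued minus principal equals -(2)*sqrt(3).


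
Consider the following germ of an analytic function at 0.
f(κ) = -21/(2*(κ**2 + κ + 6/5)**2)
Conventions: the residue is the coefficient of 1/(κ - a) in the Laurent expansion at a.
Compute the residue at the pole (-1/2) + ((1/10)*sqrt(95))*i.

The factor κ**2 + κ + 6/5 splits as (κ - a)(κ - a') with a = (-1/2) + ((1/10)*sqrt(95))*i, a' = (-1/2) - ((1/10)*sqrt(95))*i. At the order-2 pole a set g(κ) = (κ - a)^2*f(κ) = [-21/2] / (κ - a')^2.
Order-2 pole: residue = g'(a); g'((-1/2) + ((1/10)*sqrt(95))*i) = ((105/361)*sqrt(95))*i, so the residue is ((105/361)*sqrt(95))*i.

The residue is ((105/361)*sqrt(95))*i.


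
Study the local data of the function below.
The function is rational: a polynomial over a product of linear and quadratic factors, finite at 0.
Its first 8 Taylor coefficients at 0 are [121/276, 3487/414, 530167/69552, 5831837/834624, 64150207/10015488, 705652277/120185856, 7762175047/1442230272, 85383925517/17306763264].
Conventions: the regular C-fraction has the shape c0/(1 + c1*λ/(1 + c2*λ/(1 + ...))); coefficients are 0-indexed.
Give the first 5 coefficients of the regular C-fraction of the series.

The regular C-fraction coefficients are [121/276, -634/33, 3574867/195272, 1590501/2759175608, -1902/155429].

Taylor coefficients (read off): a_0 = 121/276, a_1 = 3487/414, a_2 = 530167/69552, a_3 = 5831837/834624, a_4 = 64150207/10015488.
c0 = a_0 = 121/276. Peel one level at a time: if S = 1 + c*λ/S' with S'(0) = 1, then c is the λ-coefficient of S and S' = c*λ/(S - 1).
S_1 = c0/f = 1 + (-634/33)*λ + (3574867/10164)*λ^2 + ...; c1 = -634/33.
S_2 = c1*λ/(S_1 - 1) = 1 + (3574867/195272)*λ + (-3325593/315133504)*λ^2 + ...; c2 = 3574867/195272.
S_3 = c2*λ/(S_2 - 1) = 1 + (1590501/2759175608)*λ + (4771503/676428873148)*λ^2 + ...; c3 = 1590501/2759175608.
S_4 = c3*λ/(S_3 - 1) = 1 + (-1902/155429)*λ + ...; c4 = -1902/155429.


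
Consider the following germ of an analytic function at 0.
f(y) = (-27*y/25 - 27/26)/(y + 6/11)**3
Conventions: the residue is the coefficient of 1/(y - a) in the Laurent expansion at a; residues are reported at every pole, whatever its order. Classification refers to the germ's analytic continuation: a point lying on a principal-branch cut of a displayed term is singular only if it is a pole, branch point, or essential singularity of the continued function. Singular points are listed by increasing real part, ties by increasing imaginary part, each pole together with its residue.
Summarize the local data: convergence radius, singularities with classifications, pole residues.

Denominator factor (y + 6/11)^3: pole of order 3 at -6/11, modulus 6/11.
The radius of convergence is the smallest modulus among the singular points: 6/11.
At the order-3 pole -6/11 set g(y) = (y - (-6/11))^3*f(y) = -27*y/25 - 27/26.
Order-3 pole: residue = g''(a)/2; g''(-6/11) = 0, so the residue is 0.

Radius of convergence at 0: 6/11.
At -6/11: a pole of order 3; residue 0.


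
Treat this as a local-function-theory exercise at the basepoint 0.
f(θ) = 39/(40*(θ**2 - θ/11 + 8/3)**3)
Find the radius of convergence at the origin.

The radius of convergence is (2/3)*sqrt(6).

Denominator factor (θ**2 - θ/11 + 8/3)^3: discriminant -3869/363, complex-conjugate roots (1/22) + ((1/66)*sqrt(11607))*i and (1/22) - ((1/66)*sqrt(11607))*i; poles of order 3, moduli (2/3)*sqrt(6) and (2/3)*sqrt(6).
The radius of convergence is the smallest modulus among the singular points: (2/3)*sqrt(6).


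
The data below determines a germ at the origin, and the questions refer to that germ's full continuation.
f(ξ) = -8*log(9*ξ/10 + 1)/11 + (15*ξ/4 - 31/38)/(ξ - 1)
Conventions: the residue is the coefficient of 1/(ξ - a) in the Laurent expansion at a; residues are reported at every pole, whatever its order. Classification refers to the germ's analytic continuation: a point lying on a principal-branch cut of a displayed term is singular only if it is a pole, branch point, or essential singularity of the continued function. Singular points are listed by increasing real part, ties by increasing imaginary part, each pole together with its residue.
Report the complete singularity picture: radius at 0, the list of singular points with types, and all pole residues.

Radius of convergence at 0: 1.
At -10/9: a logarithmic branch point.
At 1: a pole of order 1; residue 223/76.

Denominator factor (ξ - 1): pole of order 1 at 1, modulus 1.
Branch term (-8/11)*log(1 - ξ/(-10/9)): its argument vanishes at ξ = -10/9, a logarithmic branch point, modulus 10/9.
The radius of convergence is the smallest modulus among the singular points: 1.
The branch term is analytic at 1 and contributes nothing to the residue; only the rational part matters.
At the order-1 pole 1 set g(ξ) = (ξ - (1))*(rational part) = 15*ξ/4 - 31/38.
Simple pole: residue = g(a) at a = 1, which is 223/76.
List the singular points by increasing real part (a conjugate pair: the negative imaginary part first).


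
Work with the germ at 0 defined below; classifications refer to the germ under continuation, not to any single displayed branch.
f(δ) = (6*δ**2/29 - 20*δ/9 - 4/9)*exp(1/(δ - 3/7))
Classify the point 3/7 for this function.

The exponent 1/(δ - (3/7)) has a pole at 3/7, so exp(1/(δ - (3/7))) takes every nonzero value near it: an essential singularity (not a pole of any order).

The point is an essential singularity.
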